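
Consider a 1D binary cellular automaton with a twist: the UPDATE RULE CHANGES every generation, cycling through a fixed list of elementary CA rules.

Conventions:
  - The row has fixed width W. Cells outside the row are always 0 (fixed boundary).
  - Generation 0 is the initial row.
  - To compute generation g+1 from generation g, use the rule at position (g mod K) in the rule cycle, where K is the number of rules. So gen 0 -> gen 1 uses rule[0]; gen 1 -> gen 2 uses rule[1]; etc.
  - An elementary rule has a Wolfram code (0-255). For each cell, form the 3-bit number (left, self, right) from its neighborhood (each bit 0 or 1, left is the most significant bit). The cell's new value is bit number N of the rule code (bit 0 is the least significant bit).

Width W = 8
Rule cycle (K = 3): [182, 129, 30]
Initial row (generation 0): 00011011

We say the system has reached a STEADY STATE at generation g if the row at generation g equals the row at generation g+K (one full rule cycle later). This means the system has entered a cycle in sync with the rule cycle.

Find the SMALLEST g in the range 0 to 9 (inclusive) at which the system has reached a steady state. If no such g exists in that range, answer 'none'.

Answer: 1

Derivation:
Gen 0: 00011011
Gen 1 (rule 182): 00100100
Gen 2 (rule 129): 10000001
Gen 3 (rule 30): 11000011
Gen 4 (rule 182): 00100100
Gen 5 (rule 129): 10000001
Gen 6 (rule 30): 11000011
Gen 7 (rule 182): 00100100
Gen 8 (rule 129): 10000001
Gen 9 (rule 30): 11000011
Gen 10 (rule 182): 00100100
Gen 11 (rule 129): 10000001
Gen 12 (rule 30): 11000011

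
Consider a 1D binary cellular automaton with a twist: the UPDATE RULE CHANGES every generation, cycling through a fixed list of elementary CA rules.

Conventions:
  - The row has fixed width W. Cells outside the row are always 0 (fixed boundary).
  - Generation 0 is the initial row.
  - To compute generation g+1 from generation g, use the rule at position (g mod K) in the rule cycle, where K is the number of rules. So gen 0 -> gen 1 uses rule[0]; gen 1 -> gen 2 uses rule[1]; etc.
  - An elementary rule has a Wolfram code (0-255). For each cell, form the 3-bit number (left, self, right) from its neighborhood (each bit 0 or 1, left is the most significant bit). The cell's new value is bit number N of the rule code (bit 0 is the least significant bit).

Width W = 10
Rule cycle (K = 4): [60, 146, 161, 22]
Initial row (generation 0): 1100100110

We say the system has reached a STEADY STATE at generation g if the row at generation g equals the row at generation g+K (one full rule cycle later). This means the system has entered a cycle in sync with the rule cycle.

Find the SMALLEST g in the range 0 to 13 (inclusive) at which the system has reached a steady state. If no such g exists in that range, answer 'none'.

Answer: 2

Derivation:
Gen 0: 1100100110
Gen 1 (rule 60): 1010110101
Gen 2 (rule 146): 0000000000
Gen 3 (rule 161): 1111111111
Gen 4 (rule 22): 0000000000
Gen 5 (rule 60): 0000000000
Gen 6 (rule 146): 0000000000
Gen 7 (rule 161): 1111111111
Gen 8 (rule 22): 0000000000
Gen 9 (rule 60): 0000000000
Gen 10 (rule 146): 0000000000
Gen 11 (rule 161): 1111111111
Gen 12 (rule 22): 0000000000
Gen 13 (rule 60): 0000000000
Gen 14 (rule 146): 0000000000
Gen 15 (rule 161): 1111111111
Gen 16 (rule 22): 0000000000
Gen 17 (rule 60): 0000000000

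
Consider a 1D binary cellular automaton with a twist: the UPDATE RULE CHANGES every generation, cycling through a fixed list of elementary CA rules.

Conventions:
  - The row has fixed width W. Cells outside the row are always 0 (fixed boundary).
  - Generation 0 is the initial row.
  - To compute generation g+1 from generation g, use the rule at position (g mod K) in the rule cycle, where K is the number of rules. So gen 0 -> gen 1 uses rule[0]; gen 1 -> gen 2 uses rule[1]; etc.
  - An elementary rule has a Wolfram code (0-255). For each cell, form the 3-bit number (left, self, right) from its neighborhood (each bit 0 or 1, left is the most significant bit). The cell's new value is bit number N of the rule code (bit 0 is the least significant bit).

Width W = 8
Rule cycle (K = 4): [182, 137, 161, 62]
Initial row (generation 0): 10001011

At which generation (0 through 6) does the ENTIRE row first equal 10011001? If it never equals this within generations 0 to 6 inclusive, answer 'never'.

Answer: 2

Derivation:
Gen 0: 10001011
Gen 1 (rule 182): 11011100
Gen 2 (rule 137): 10011001
Gen 3 (rule 161): 00000000
Gen 4 (rule 62): 00000000
Gen 5 (rule 182): 00000000
Gen 6 (rule 137): 11111111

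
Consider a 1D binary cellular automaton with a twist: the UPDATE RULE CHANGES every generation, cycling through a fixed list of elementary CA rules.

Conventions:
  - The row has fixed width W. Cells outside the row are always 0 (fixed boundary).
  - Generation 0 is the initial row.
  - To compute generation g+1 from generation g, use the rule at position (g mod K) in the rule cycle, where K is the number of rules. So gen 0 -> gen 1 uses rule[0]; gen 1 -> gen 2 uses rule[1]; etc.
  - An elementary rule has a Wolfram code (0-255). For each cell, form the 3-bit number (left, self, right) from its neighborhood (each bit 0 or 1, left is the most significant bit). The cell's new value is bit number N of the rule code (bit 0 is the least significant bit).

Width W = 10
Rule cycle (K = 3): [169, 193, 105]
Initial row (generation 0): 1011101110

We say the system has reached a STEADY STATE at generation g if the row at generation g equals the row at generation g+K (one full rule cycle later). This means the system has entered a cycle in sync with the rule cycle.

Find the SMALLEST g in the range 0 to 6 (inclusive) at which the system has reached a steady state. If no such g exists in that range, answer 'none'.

Gen 0: 1011101110
Gen 1 (rule 169): 0111011100
Gen 2 (rule 193): 0011001101
Gen 3 (rule 105): 1011001110
Gen 4 (rule 169): 0110001100
Gen 5 (rule 193): 0010100101
Gen 6 (rule 105): 1001000010
Gen 7 (rule 169): 0000011000
Gen 8 (rule 193): 1111001011
Gen 9 (rule 105): 1001000111

Answer: none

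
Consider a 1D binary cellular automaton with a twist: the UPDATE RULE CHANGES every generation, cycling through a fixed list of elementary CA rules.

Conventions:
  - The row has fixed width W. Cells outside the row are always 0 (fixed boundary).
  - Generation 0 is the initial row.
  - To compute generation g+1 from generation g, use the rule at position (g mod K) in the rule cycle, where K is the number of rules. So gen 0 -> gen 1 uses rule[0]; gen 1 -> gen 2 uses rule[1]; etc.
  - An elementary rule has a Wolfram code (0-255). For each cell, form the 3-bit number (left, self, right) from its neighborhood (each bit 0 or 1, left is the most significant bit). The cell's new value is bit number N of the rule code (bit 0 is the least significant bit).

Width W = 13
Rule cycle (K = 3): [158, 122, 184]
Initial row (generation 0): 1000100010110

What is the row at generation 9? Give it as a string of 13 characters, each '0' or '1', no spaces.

Gen 0: 1000100010110
Gen 1 (rule 158): 1101110110101
Gen 2 (rule 122): 1111011111010
Gen 3 (rule 184): 1110111110101
Gen 4 (rule 158): 1100111100101
Gen 5 (rule 122): 1111100111010
Gen 6 (rule 184): 1111010110101
Gen 7 (rule 158): 1110010100101
Gen 8 (rule 122): 1011101011010
Gen 9 (rule 184): 0111010110101

Answer: 0111010110101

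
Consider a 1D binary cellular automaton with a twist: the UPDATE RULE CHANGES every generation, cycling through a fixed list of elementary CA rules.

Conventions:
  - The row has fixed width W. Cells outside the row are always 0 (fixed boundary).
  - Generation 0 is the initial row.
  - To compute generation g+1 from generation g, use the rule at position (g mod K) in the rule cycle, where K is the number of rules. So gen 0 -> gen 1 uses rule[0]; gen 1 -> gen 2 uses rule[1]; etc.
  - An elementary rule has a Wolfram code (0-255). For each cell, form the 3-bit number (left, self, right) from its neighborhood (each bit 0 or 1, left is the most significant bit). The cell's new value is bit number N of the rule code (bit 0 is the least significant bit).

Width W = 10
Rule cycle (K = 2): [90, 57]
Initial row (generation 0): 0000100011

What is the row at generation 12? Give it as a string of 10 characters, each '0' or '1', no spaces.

Answer: 0101100101

Derivation:
Gen 0: 0000100011
Gen 1 (rule 90): 0001010111
Gen 2 (rule 57): 1100101100
Gen 3 (rule 90): 1111001110
Gen 4 (rule 57): 1000101001
Gen 5 (rule 90): 0101000110
Gen 6 (rule 57): 0010110101
Gen 7 (rule 90): 0100110000
Gen 8 (rule 57): 0010101111
Gen 9 (rule 90): 0100001001
Gen 10 (rule 57): 0011100100
Gen 11 (rule 90): 0110111010
Gen 12 (rule 57): 0101100101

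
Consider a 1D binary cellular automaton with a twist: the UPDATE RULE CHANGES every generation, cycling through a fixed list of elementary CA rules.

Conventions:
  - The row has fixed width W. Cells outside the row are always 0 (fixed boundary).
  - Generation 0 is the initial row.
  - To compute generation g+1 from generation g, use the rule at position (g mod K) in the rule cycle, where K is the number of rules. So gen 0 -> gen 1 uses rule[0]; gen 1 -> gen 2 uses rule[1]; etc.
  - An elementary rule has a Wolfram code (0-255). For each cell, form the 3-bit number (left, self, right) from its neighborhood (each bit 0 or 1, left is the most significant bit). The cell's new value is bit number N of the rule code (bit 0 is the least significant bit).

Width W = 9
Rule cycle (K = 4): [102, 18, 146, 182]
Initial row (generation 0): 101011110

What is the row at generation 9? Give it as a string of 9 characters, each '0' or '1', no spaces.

Answer: 000010010

Derivation:
Gen 0: 101011110
Gen 1 (rule 102): 111100010
Gen 2 (rule 18): 000010101
Gen 3 (rule 146): 000100000
Gen 4 (rule 182): 001110000
Gen 5 (rule 102): 010010000
Gen 6 (rule 18): 101101000
Gen 7 (rule 146): 000000100
Gen 8 (rule 182): 000001110
Gen 9 (rule 102): 000010010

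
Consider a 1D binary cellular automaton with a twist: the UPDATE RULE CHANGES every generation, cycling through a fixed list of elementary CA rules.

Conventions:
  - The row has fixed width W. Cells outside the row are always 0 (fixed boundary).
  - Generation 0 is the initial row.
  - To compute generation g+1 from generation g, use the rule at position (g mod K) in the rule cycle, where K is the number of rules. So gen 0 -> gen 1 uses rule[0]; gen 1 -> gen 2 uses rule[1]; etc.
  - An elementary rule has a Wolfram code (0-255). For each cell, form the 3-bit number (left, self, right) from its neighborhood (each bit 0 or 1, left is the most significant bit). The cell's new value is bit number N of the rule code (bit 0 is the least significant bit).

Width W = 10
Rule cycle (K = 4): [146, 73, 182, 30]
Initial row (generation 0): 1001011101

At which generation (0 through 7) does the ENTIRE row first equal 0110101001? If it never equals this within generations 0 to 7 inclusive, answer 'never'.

Answer: 5

Derivation:
Gen 0: 1001011101
Gen 1 (rule 146): 0110001000
Gen 2 (rule 73): 0110100011
Gen 3 (rule 182): 1001110100
Gen 4 (rule 30): 1111000110
Gen 5 (rule 146): 0110101001
Gen 6 (rule 73): 0110000000
Gen 7 (rule 182): 1001000000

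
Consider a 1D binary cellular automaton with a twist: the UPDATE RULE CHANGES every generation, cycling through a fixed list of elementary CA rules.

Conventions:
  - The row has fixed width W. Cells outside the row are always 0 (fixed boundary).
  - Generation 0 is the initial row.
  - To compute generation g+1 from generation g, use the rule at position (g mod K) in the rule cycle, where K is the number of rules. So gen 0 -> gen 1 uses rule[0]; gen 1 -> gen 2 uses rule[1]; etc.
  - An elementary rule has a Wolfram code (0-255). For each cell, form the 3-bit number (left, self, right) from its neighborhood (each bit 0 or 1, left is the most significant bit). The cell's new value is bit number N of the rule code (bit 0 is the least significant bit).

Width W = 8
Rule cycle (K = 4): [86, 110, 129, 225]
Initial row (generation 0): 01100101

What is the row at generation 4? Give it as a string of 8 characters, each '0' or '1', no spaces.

Answer: 00011000

Derivation:
Gen 0: 01100101
Gen 1 (rule 86): 10111101
Gen 2 (rule 110): 11100111
Gen 3 (rule 129): 01000010
Gen 4 (rule 225): 00011000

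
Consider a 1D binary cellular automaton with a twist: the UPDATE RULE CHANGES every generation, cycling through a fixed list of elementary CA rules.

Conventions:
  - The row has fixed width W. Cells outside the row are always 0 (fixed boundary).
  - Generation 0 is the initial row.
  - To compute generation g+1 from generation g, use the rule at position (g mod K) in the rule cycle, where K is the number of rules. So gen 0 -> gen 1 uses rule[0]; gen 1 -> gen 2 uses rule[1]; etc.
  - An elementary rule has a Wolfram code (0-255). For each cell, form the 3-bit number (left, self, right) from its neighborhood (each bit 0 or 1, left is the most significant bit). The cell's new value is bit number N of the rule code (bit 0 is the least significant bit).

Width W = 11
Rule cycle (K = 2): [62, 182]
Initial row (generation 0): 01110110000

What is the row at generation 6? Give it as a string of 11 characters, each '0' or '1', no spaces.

Answer: 01111110100

Derivation:
Gen 0: 01110110000
Gen 1 (rule 62): 11001101000
Gen 2 (rule 182): 00110011100
Gen 3 (rule 62): 01101110010
Gen 4 (rule 182): 10010101111
Gen 5 (rule 62): 11111111000
Gen 6 (rule 182): 01111110100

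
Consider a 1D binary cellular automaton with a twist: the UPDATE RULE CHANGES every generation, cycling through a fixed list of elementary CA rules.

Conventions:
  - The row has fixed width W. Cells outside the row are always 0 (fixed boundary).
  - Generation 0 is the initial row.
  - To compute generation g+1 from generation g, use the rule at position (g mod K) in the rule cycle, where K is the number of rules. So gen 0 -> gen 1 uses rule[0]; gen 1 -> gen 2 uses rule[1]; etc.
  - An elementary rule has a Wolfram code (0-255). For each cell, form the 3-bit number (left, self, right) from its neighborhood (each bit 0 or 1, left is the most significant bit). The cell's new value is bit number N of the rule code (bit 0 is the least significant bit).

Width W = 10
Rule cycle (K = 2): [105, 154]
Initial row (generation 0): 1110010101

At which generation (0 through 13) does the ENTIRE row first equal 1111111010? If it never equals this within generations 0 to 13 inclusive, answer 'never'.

Gen 0: 1110010101
Gen 1 (rule 105): 1010001010
Gen 2 (rule 154): 0001010001
Gen 3 (rule 105): 1100100100
Gen 4 (rule 154): 1011011010
Gen 5 (rule 105): 0111111100
Gen 6 (rule 154): 1111111010
Gen 7 (rule 105): 1000001100
Gen 8 (rule 154): 0100011010
Gen 9 (rule 105): 0001011100
Gen 10 (rule 154): 0010011010
Gen 11 (rule 105): 1000011100
Gen 12 (rule 154): 0100111010
Gen 13 (rule 105): 0000101100

Answer: 6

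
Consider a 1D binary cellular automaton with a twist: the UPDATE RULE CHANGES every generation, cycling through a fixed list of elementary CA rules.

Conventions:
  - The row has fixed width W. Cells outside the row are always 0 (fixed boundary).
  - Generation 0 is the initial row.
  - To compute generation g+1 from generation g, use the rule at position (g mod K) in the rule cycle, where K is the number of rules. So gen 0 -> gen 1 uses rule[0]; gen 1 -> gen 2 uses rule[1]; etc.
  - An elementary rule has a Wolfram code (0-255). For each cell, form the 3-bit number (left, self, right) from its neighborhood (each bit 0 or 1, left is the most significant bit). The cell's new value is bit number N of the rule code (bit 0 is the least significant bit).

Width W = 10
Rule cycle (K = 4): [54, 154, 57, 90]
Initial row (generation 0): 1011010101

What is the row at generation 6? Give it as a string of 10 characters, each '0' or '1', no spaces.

Gen 0: 1011010101
Gen 1 (rule 54): 1100111111
Gen 2 (rule 154): 1011111110
Gen 3 (rule 57): 0110000001
Gen 4 (rule 90): 1111000010
Gen 5 (rule 54): 0000100111
Gen 6 (rule 154): 0001011110

Answer: 0001011110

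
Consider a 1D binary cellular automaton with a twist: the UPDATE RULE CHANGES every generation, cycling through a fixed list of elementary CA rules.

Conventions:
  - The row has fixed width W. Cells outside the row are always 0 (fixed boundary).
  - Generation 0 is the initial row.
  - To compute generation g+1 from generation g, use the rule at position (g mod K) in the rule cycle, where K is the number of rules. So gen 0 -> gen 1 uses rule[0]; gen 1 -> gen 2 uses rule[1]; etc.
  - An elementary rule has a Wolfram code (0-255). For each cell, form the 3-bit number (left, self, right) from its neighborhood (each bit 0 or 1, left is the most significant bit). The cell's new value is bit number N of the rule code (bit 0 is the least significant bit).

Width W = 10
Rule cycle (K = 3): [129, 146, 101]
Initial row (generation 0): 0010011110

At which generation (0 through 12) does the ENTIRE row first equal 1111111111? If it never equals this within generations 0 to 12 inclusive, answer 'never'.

Answer: 6

Derivation:
Gen 0: 0010011110
Gen 1 (rule 129): 1000001100
Gen 2 (rule 146): 0100010010
Gen 3 (rule 101): 0101010010
Gen 4 (rule 129): 0000000000
Gen 5 (rule 146): 0000000000
Gen 6 (rule 101): 1111111111
Gen 7 (rule 129): 0111111110
Gen 8 (rule 146): 1011111101
Gen 9 (rule 101): 1100000111
Gen 10 (rule 129): 0001110010
Gen 11 (rule 146): 0010101101
Gen 12 (rule 101): 1011110111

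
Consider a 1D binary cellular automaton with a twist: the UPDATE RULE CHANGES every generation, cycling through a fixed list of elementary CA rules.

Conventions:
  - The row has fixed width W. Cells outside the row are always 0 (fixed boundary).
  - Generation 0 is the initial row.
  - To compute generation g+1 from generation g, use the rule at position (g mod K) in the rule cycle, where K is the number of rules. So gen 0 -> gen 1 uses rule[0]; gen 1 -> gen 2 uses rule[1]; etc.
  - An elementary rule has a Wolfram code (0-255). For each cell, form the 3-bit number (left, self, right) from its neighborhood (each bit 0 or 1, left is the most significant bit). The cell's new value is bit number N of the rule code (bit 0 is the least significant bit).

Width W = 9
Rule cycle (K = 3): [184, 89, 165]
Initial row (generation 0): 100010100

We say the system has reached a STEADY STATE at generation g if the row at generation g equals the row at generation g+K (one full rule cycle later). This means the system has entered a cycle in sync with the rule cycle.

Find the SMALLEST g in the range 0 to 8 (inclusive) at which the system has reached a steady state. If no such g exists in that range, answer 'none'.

Answer: 1

Derivation:
Gen 0: 100010100
Gen 1 (rule 184): 010001010
Gen 2 (rule 89): 001100001
Gen 3 (rule 165): 100001101
Gen 4 (rule 184): 010001010
Gen 5 (rule 89): 001100001
Gen 6 (rule 165): 100001101
Gen 7 (rule 184): 010001010
Gen 8 (rule 89): 001100001
Gen 9 (rule 165): 100001101
Gen 10 (rule 184): 010001010
Gen 11 (rule 89): 001100001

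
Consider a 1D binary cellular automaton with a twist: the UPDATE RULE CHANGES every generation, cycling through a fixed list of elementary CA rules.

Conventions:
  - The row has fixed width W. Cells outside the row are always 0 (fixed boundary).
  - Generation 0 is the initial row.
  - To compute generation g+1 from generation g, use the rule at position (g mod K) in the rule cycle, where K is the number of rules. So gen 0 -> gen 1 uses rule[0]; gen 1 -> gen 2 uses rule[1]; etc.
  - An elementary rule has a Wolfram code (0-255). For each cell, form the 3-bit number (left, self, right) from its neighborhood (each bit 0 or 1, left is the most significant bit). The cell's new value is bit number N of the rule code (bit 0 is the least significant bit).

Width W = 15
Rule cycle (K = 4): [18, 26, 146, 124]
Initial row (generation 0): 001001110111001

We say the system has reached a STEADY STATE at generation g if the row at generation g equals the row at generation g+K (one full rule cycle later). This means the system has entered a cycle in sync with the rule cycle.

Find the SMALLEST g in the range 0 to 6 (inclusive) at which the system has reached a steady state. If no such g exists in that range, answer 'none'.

Gen 0: 001001110111001
Gen 1 (rule 18): 010110000000110
Gen 2 (rule 26): 100101000001101
Gen 3 (rule 146): 011000100010000
Gen 4 (rule 124): 011100110011000
Gen 5 (rule 18): 100011001100100
Gen 6 (rule 26): 010110111011010
Gen 7 (rule 146): 100000010000001
Gen 8 (rule 124): 110000011000001
Gen 9 (rule 18): 001000100100010
Gen 10 (rule 26): 010101011010101

Answer: none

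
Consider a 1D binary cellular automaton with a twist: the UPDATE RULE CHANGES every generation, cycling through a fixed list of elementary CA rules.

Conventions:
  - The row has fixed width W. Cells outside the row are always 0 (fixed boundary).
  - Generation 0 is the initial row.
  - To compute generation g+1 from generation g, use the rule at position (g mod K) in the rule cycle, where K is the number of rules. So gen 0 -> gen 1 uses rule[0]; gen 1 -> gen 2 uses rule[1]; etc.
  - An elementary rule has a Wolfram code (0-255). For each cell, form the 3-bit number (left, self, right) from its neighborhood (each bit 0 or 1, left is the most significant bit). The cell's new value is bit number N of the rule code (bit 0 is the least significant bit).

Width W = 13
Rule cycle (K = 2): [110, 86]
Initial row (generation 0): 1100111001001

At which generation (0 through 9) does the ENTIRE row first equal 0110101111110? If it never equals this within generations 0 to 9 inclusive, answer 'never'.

Gen 0: 1100111001001
Gen 1 (rule 110): 1101101011011
Gen 2 (rule 86): 0100101001001
Gen 3 (rule 110): 1101111011011
Gen 4 (rule 86): 0100001001001
Gen 5 (rule 110): 1100011011011
Gen 6 (rule 86): 0110101001001
Gen 7 (rule 110): 1111111011011
Gen 8 (rule 86): 0000001001001
Gen 9 (rule 110): 0000011011011

Answer: never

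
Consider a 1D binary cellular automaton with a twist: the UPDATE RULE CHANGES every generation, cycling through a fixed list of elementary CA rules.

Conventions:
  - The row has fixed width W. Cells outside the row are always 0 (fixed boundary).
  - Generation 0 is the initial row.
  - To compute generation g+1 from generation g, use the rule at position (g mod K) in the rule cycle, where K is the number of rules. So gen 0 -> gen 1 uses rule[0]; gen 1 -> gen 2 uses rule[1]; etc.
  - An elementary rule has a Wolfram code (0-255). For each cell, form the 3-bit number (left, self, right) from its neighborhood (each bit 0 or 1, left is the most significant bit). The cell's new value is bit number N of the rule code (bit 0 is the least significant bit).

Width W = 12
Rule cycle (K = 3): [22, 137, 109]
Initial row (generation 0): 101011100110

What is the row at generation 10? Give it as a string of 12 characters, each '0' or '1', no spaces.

Answer: 111110010001

Derivation:
Gen 0: 101011100110
Gen 1 (rule 22): 101000011001
Gen 2 (rule 137): 000011010000
Gen 3 (rule 109): 111011110111
Gen 4 (rule 22): 000000000000
Gen 5 (rule 137): 111111111111
Gen 6 (rule 109): 100000000001
Gen 7 (rule 22): 110000000011
Gen 8 (rule 137): 100111111010
Gen 9 (rule 109): 100100001110
Gen 10 (rule 22): 111110010001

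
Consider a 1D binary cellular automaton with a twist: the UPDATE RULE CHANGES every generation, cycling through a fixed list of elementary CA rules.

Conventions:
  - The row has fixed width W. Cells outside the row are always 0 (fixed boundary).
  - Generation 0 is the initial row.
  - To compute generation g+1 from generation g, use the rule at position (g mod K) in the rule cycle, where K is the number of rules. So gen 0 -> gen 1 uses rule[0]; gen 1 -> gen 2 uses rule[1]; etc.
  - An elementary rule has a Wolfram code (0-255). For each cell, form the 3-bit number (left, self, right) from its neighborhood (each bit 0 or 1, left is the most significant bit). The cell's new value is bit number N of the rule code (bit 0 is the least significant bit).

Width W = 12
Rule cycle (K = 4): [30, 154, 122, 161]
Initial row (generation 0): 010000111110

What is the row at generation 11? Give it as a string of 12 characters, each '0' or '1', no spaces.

Gen 0: 010000111110
Gen 1 (rule 30): 111001100001
Gen 2 (rule 154): 110111010010
Gen 3 (rule 122): 111101101101
Gen 4 (rule 161): 011010010010
Gen 5 (rule 30): 110011111111
Gen 6 (rule 154): 101111111110
Gen 7 (rule 122): 011000000011
Gen 8 (rule 161): 000011111000
Gen 9 (rule 30): 000110000100
Gen 10 (rule 154): 001101001010
Gen 11 (rule 122): 011110110101

Answer: 011110110101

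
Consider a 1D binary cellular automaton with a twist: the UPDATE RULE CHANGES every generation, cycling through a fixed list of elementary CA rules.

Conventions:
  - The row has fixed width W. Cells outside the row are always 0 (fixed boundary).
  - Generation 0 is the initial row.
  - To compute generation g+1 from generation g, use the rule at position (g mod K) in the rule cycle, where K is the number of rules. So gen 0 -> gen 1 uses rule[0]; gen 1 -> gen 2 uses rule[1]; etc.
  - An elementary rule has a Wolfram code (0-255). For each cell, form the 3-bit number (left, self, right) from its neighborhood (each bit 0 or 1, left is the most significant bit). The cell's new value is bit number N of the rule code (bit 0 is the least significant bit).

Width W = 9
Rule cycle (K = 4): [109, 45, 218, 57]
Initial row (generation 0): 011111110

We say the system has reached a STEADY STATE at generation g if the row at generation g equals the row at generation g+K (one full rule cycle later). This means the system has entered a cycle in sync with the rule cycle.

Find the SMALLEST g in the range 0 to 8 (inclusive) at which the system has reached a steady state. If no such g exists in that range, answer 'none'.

Gen 0: 011111110
Gen 1 (rule 109): 010000010
Gen 2 (rule 45): 010111010
Gen 3 (rule 218): 100111001
Gen 4 (rule 57): 010100100
Gen 5 (rule 109): 011100101
Gen 6 (rule 45): 010000111
Gen 7 (rule 218): 101001111
Gen 8 (rule 57): 010101000
Gen 9 (rule 109): 011111011
Gen 10 (rule 45): 010000110
Gen 11 (rule 218): 101001111
Gen 12 (rule 57): 010101000

Answer: 7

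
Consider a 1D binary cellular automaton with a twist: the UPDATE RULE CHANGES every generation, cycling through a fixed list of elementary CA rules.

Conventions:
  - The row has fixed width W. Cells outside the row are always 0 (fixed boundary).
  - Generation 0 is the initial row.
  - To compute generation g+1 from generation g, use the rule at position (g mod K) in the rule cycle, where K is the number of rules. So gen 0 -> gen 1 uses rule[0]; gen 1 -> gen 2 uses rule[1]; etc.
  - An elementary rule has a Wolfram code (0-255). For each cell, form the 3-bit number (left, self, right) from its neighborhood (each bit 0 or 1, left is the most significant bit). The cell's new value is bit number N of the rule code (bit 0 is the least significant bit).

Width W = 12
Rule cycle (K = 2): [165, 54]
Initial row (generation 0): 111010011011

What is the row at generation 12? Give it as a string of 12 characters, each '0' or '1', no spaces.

Gen 0: 111010011011
Gen 1 (rule 165): 010110000100
Gen 2 (rule 54): 111001001110
Gen 3 (rule 165): 010001000100
Gen 4 (rule 54): 111011101110
Gen 5 (rule 165): 010101010100
Gen 6 (rule 54): 111111111110
Gen 7 (rule 165): 011111111100
Gen 8 (rule 54): 100000000010
Gen 9 (rule 165): 101111111010
Gen 10 (rule 54): 110000000111
Gen 11 (rule 165): 000111110010
Gen 12 (rule 54): 001000001111

Answer: 001000001111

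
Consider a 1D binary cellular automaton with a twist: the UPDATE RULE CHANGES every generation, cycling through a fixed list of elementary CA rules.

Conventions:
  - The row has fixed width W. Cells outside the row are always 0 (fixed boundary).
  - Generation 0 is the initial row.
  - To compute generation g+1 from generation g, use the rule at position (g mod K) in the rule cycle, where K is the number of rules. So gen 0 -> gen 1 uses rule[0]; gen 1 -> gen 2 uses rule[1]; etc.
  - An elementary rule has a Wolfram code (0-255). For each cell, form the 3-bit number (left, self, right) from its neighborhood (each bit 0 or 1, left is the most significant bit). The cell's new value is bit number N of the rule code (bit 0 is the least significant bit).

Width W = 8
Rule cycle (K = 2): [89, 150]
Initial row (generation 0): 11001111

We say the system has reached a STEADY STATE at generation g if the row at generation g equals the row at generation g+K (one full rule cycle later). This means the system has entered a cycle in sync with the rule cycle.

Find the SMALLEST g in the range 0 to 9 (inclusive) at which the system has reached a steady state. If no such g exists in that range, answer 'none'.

Gen 0: 11001111
Gen 1 (rule 89): 11101001
Gen 2 (rule 150): 01001111
Gen 3 (rule 89): 00101001
Gen 4 (rule 150): 01101111
Gen 5 (rule 89): 01101001
Gen 6 (rule 150): 10001111
Gen 7 (rule 89): 01101001
Gen 8 (rule 150): 10001111
Gen 9 (rule 89): 01101001
Gen 10 (rule 150): 10001111
Gen 11 (rule 89): 01101001

Answer: 5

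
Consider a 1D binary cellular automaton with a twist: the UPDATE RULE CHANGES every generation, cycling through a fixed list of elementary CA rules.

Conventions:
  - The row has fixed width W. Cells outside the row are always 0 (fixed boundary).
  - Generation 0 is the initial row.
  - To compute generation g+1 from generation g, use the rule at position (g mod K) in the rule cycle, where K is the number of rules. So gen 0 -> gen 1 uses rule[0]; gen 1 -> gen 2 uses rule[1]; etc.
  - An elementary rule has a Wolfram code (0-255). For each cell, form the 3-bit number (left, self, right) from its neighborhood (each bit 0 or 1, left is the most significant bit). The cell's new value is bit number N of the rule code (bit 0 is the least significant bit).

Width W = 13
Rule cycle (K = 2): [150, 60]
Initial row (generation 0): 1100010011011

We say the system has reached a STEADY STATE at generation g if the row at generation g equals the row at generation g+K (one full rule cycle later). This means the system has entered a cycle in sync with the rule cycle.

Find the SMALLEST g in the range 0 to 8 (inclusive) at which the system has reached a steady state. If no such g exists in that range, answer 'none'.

Gen 0: 1100010011011
Gen 1 (rule 150): 0010111100000
Gen 2 (rule 60): 0011100010000
Gen 3 (rule 150): 0101010111000
Gen 4 (rule 60): 0111111100100
Gen 5 (rule 150): 1011111011110
Gen 6 (rule 60): 1110000110001
Gen 7 (rule 150): 0101001001011
Gen 8 (rule 60): 0111101101110
Gen 9 (rule 150): 1011000000101
Gen 10 (rule 60): 1110100000111

Answer: none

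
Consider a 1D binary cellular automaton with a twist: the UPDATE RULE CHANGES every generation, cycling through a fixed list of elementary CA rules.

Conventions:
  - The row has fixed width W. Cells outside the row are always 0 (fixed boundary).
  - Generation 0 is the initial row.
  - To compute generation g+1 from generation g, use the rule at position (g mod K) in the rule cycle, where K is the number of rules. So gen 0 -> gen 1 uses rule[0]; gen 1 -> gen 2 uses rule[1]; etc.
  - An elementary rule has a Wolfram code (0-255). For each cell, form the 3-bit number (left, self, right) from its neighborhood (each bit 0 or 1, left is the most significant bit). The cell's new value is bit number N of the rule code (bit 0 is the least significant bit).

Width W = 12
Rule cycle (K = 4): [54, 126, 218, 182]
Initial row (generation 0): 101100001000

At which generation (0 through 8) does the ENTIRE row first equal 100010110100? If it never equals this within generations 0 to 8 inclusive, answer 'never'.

Answer: never

Derivation:
Gen 0: 101100001000
Gen 1 (rule 54): 110010011100
Gen 2 (rule 126): 111111110110
Gen 3 (rule 218): 111111110111
Gen 4 (rule 182): 011111101010
Gen 5 (rule 54): 100000011111
Gen 6 (rule 126): 110000110001
Gen 7 (rule 218): 111001111010
Gen 8 (rule 182): 010110110111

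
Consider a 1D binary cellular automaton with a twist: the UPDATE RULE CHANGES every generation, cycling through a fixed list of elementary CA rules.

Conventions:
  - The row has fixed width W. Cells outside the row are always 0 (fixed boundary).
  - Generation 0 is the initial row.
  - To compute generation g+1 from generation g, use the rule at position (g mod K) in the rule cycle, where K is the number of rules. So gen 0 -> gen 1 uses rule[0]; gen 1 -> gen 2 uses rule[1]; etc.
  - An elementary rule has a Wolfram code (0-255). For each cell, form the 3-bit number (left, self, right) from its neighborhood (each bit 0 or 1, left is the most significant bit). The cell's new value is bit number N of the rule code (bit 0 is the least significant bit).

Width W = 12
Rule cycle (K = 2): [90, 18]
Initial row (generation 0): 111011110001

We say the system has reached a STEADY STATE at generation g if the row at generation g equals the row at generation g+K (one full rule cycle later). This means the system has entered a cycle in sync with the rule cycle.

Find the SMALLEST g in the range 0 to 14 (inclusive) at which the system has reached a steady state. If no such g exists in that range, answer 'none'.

Gen 0: 111011110001
Gen 1 (rule 90): 101010011010
Gen 2 (rule 18): 000001100001
Gen 3 (rule 90): 000011110010
Gen 4 (rule 18): 000100001101
Gen 5 (rule 90): 001010011100
Gen 6 (rule 18): 010001100010
Gen 7 (rule 90): 101011110101
Gen 8 (rule 18): 000000000000
Gen 9 (rule 90): 000000000000
Gen 10 (rule 18): 000000000000
Gen 11 (rule 90): 000000000000
Gen 12 (rule 18): 000000000000
Gen 13 (rule 90): 000000000000
Gen 14 (rule 18): 000000000000
Gen 15 (rule 90): 000000000000
Gen 16 (rule 18): 000000000000

Answer: 8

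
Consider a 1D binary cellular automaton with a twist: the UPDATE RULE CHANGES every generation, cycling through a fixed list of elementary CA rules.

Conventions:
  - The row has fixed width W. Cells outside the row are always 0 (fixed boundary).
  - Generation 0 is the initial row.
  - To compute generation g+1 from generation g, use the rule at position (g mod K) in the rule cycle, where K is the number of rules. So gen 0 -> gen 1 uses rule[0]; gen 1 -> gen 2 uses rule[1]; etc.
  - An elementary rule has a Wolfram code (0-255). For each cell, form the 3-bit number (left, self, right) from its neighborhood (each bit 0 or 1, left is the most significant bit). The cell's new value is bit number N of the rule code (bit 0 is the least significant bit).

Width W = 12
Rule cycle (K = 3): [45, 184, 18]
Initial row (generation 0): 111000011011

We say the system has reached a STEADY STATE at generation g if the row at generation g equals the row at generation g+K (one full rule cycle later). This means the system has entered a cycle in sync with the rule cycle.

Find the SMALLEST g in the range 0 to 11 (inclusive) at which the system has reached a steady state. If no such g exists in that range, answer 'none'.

Gen 0: 111000011011
Gen 1 (rule 45): 100011010110
Gen 2 (rule 184): 010010101101
Gen 3 (rule 18): 101100000000
Gen 4 (rule 45): 111001111111
Gen 5 (rule 184): 110101111110
Gen 6 (rule 18): 000000000001
Gen 7 (rule 45): 111111111101
Gen 8 (rule 184): 111111111010
Gen 9 (rule 18): 000000000001
Gen 10 (rule 45): 111111111101
Gen 11 (rule 184): 111111111010
Gen 12 (rule 18): 000000000001
Gen 13 (rule 45): 111111111101
Gen 14 (rule 184): 111111111010

Answer: 6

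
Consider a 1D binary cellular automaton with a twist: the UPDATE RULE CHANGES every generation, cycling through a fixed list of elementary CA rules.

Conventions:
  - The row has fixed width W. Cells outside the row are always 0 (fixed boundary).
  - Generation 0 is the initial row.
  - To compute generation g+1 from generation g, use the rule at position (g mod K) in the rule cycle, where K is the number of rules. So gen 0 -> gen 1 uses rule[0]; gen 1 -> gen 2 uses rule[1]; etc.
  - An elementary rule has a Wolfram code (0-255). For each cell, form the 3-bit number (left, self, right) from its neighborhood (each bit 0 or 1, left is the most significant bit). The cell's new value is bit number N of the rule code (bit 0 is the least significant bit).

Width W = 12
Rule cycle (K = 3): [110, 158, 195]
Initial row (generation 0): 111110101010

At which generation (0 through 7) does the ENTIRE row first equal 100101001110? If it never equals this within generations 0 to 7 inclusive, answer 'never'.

Answer: 5

Derivation:
Gen 0: 111110101010
Gen 1 (rule 110): 100011111110
Gen 2 (rule 158): 110111111101
Gen 3 (rule 195): 010011111100
Gen 4 (rule 110): 110110000100
Gen 5 (rule 158): 100101001110
Gen 6 (rule 195): 001000010110
Gen 7 (rule 110): 011000111110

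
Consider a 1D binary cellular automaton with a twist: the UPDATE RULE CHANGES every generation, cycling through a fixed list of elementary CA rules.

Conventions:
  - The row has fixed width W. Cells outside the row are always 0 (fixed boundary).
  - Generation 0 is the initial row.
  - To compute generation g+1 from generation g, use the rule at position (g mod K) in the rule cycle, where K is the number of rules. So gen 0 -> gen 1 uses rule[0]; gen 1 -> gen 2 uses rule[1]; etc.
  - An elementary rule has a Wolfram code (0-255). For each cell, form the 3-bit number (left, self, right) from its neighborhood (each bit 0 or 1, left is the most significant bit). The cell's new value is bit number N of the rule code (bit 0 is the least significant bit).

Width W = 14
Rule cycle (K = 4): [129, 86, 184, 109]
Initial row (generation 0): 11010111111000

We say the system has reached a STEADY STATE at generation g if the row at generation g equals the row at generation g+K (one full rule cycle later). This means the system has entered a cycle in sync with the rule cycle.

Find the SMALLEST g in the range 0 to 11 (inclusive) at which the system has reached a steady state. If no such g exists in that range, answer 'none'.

Gen 0: 11010111111000
Gen 1 (rule 129): 00000011110011
Gen 2 (rule 86): 00000100011101
Gen 3 (rule 184): 00000010011010
Gen 4 (rule 109): 11111010011110
Gen 5 (rule 129): 01110000001100
Gen 6 (rule 86): 10011000010110
Gen 7 (rule 184): 01010100001101
Gen 8 (rule 109): 01111101101111
Gen 9 (rule 129): 00111000000110
Gen 10 (rule 86): 01001100001011
Gen 11 (rule 184): 00101010000110
Gen 12 (rule 109): 10111110110110
Gen 13 (rule 129): 00011100000000
Gen 14 (rule 86): 00100110000000
Gen 15 (rule 184): 00010101000000

Answer: none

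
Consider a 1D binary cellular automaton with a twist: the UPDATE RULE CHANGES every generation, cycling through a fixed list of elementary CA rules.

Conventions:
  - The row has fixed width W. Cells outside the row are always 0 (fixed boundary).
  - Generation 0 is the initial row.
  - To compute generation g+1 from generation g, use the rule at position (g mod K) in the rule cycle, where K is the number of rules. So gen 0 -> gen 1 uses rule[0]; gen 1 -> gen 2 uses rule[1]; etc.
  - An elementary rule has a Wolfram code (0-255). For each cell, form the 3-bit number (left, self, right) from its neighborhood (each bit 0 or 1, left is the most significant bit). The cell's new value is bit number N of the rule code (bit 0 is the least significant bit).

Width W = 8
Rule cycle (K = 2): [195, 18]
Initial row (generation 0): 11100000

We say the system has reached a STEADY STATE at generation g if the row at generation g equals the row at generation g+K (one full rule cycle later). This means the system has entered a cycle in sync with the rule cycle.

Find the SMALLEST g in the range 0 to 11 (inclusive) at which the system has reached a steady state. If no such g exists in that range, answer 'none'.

Gen 0: 11100000
Gen 1 (rule 195): 01101111
Gen 2 (rule 18): 10000000
Gen 3 (rule 195): 00111111
Gen 4 (rule 18): 01000000
Gen 5 (rule 195): 10011111
Gen 6 (rule 18): 01100000
Gen 7 (rule 195): 10101111
Gen 8 (rule 18): 00000000
Gen 9 (rule 195): 11111111
Gen 10 (rule 18): 00000000
Gen 11 (rule 195): 11111111
Gen 12 (rule 18): 00000000
Gen 13 (rule 195): 11111111

Answer: 8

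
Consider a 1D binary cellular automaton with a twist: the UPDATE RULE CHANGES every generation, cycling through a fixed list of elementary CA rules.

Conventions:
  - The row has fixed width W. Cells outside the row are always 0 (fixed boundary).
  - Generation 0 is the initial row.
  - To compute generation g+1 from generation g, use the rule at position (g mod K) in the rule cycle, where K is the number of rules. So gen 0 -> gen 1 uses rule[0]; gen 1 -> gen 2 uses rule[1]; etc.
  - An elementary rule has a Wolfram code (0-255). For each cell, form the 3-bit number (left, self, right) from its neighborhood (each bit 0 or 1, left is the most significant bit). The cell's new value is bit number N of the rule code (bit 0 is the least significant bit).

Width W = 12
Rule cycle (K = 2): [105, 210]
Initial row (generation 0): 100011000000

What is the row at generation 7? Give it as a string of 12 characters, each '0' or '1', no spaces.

Gen 0: 100011000000
Gen 1 (rule 105): 001011011111
Gen 2 (rule 210): 010001001111
Gen 3 (rule 105): 000100001001
Gen 4 (rule 210): 001010010110
Gen 5 (rule 105): 100100001110
Gen 6 (rule 210): 011010010111
Gen 7 (rule 105): 011100001101

Answer: 011100001101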